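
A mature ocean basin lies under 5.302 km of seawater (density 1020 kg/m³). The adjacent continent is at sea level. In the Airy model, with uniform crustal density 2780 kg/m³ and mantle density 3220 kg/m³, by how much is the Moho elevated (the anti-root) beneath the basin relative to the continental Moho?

21.2 km

For local isostatic compensation: replacing crust with seawater at the top is compensated by replacing crust with mantle at the base: d (ρ_c − ρ_w) = a (ρ_m − ρ_c).
a = d (ρ_c − ρ_w)/(ρ_m − ρ_c) = 5.302 km × 1760/440 = 21.2 km.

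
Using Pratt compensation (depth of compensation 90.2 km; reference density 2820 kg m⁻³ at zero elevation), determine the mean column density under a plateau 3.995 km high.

Pratt balance: ρ_ref D = ρ (D + h).
ρ = ρ_ref D/(D + h) = 2820 × 90.2 km/(90.2 km + 3.995 km) = 2700 kg m⁻³.

2700 kg m⁻³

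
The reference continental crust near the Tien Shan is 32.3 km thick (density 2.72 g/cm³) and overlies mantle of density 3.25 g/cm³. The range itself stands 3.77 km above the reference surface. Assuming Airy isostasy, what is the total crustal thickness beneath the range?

Root depth r = h ρ_c / (ρ_m − ρ_c) = 3.77 km × 2.72 / 0.53 = 19.35 km.
Total thickness = T + h + r = 32.3 km + 3.77 km + 19.35 km = 55.4 km.

55.4 km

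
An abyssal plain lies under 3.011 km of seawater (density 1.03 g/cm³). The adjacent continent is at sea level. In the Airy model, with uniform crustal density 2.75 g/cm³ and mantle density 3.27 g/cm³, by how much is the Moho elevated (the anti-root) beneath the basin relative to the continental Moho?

9.96 km

Balancing pressure at the compensation depth: replacing crust with seawater at the top is compensated by replacing crust with mantle at the base: d (ρ_c − ρ_w) = a (ρ_m − ρ_c).
a = d (ρ_c − ρ_w)/(ρ_m − ρ_c) = 3.011 km × 1.72/0.52 = 9.96 km.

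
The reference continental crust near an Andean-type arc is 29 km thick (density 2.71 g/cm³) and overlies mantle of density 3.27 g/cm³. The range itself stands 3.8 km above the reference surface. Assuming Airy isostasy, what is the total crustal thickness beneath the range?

51.2 km

Root depth r = h ρ_c / (ρ_m − ρ_c) = 3.8 km × 2.71 / 0.56 = 18.39 km.
Total thickness = T + h + r = 29 km + 3.8 km + 18.39 km = 51.2 km.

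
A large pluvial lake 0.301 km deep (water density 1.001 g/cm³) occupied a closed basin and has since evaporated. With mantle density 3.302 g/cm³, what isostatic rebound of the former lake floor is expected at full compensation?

0.0912 km

u = d ρ_w/ρ_m = 0.301 km × 1.001/3.302 = 0.0912 km.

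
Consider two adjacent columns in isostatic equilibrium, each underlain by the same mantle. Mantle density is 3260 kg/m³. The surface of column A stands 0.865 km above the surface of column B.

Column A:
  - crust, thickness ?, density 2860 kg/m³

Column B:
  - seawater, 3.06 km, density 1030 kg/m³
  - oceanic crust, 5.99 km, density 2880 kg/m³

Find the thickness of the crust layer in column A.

Take the compensation level at the base of the deeper column (depth z_c below the surface of column A) and equate Σ ρ_i t_i down to z_c; mantle fills any gap and the z_c terms cancel.
Column A: x×2860 + (z_c − 0 − x)×3260
Column B: 0.865×0 + 3.06×1030 + 5.99×2880 + (z_c − 0.865 − 9.05)×3260
The z_c×3260 term appears on both sides and cancels. Collect the known terms of each column as K = Σ(ρt)_known − 3260 × (depth of known layers): K_A = 0 − 3260×0 = 0; K_B = 20403 − 3260×(0.865 + 9.05) = −11919.9.
Balance: K_A − x×(3260 − 2860) = K_B, so x = (K_A − K_B)/(3260 − 2860) = 11919.9/400 = 29.8 km.

29.8 km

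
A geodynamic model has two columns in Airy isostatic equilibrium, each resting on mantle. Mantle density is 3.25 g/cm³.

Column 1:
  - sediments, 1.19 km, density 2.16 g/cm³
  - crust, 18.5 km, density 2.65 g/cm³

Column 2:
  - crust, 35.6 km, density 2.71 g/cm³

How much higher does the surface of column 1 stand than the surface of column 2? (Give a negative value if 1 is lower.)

For any compensation level in the mantle, the mantle terms cancel and isostasy reduces to e = (Σt_1 − Σt_2) − (Σ(ρt)_1 − Σ(ρt)_2) / ρ_m.
Σt_1 = 19.69 km; Σt_2 = 35.6 km; Σ(ρt)_1 = 51.5954; Σ(ρt)_2 = 96.476 (in km·g/cm³).
e = (19.69 − 35.6) − (51.5954 − 96.476) / 3.25 = −2.1 km.

−2.1 km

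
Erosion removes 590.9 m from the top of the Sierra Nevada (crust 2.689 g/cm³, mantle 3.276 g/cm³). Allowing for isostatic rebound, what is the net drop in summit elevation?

Rebound u = e ρ_c/ρ_m = 590.9 m × 2.689/3.276 = 485 m.
Net surface drop = e − u = 590.9 m − 485 m = e (ρ_m − ρ_c)/ρ_m = 106 m.

106 m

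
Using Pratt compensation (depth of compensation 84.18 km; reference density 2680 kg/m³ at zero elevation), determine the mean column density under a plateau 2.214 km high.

Pratt balance: ρ_ref D = ρ (D + h).
ρ = ρ_ref D/(D + h) = 2680 × 84.18 km/(84.18 km + 2.214 km) = 2610 kg/m³.

2610 kg/m³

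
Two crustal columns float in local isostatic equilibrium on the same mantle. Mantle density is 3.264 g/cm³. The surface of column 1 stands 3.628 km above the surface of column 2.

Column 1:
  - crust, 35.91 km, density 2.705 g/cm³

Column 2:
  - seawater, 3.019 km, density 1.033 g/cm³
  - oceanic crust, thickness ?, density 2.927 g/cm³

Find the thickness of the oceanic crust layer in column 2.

4.44 km

Take the compensation level at the base of the deeper column (depth z_c below the surface of column 1) and equate Σ ρ_i t_i down to z_c; mantle fills any gap and the z_c terms cancel.
Column 1: 35.91×2.705 + (z_c − 35.91)×3.264
Column 2: 3.628×0 + 3.019×1.033 + x×2.927 + (z_c − 3.628 − 3.019 − x)×3.264
The z_c×3.264 term appears on both sides and cancels. Collect the known terms of each column as K = Σ(ρt)_known − 3.264 × (depth of known layers): K_1 = 97.13655 − 3.264×35.91 = −20.07369; K_2 = 3.118627 − 3.264×(3.628 + 3.019) = −18.577181.
Balance: K_1 = K_2 − x×(3.264 − 2.927), so x = (K_2 − K_1)/(3.264 − 2.927) = 1.49651/0.337 = 4.44 km.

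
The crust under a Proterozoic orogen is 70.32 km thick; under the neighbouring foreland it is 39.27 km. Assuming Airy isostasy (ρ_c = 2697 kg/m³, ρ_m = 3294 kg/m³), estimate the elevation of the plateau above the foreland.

Excess crust Δ = 70.32 km − 39.27 km = 31.05 km, split between elevation h and root r with h + r = Δ.
Airy balance ρ_c h = (ρ_m − ρ_c) r gives r = h ρ_c/(ρ_m − ρ_c), so h (1 + ρ_c/(ρ_m − ρ_c)) = Δ, i.e. h = Δ (ρ_m − ρ_c)/ρ_m.
h = 31.05 km × 597/3294 = 5.63 km.

5.63 km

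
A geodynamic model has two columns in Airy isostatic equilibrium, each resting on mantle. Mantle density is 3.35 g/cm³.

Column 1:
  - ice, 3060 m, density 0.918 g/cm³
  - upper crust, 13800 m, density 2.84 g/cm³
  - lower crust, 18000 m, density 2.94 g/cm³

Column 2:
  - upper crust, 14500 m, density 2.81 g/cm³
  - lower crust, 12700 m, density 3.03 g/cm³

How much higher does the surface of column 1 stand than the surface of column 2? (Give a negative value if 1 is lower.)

For any compensation level in the mantle, the mantle terms cancel and isostasy reduces to e = (Σt_1 − Σt_2) − (Σ(ρt)_1 − Σ(ρt)_2) / ρ_m.
Σt_1 = 34860 m; Σt_2 = 27200 m; Σ(ρt)_1 = 94921.08; Σ(ρt)_2 = 79226 (in m·g/cm³).
e = (34860 − 27200) − (94921.08 − 79226) / 3.35 = 2970 m.

2970 m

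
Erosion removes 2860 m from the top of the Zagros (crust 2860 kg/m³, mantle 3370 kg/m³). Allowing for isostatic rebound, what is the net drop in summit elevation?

433 m

Rebound u = e ρ_c/ρ_m = 2860 m × 2860/3370 = 2427 m.
Net surface drop = e − u = 2860 m − 2427 m = e (ρ_m − ρ_c)/ρ_m = 433 m.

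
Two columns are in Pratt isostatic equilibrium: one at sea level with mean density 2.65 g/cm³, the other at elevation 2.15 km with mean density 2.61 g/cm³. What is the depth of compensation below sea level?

140 km

ρ_ref D = ρ (D + h) → D (ρ_ref − ρ) = ρ h.
D = ρ h/(ρ_ref − ρ) = 2.61 × 2.15 km/(2.65 − 2.61) = 140 km.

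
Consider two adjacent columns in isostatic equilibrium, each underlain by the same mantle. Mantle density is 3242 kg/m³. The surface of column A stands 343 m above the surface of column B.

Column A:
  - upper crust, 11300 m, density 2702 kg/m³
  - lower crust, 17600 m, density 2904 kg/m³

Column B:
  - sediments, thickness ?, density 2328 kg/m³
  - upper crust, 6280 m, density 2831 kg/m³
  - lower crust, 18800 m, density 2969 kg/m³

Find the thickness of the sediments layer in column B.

3530 m

Take the compensation level at the base of the deeper column (depth z_c below the surface of column A) and equate Σ ρ_i t_i down to z_c; mantle fills any gap and the z_c terms cancel.
Column A: 11300×2702 + 17600×2904 + (z_c − 28900)×3242
Column B: 343×0 + x×2328 + 6280×2831 + 18800×2969 + (z_c − 343 − 25080 − x)×3242
The z_c×3242 term appears on both sides and cancels. Collect the known terms of each column as K = Σ(ρt)_known − 3242 × (depth of known layers): K_A = 81643000 − 3242×28900 = −12050800; K_B = 73595880 − 3242×(343 + 25080) = −8825486.
Balance: K_A = K_B − x×(3242 − 2328), so x = (K_B − K_A)/(3242 − 2328) = 3225310/914 = 3530 m.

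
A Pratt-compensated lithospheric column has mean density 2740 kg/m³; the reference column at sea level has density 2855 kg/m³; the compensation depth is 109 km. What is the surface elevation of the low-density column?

ρ_ref D = ρ (D + h) → h = D (ρ_ref − ρ)/ρ.
h = 109 km × (2855 − 2740)/2740 = 4.57 km.

4.57 km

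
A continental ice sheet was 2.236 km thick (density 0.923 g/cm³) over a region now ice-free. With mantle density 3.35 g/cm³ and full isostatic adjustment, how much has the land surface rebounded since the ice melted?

Removing the load lets mantle flow back in; uplift u satisfies ρ_ice t = ρ_m u.
u = t ρ_ice/ρ_m = 2.236 km × 0.923/3.35 = 0.616 km.

0.616 km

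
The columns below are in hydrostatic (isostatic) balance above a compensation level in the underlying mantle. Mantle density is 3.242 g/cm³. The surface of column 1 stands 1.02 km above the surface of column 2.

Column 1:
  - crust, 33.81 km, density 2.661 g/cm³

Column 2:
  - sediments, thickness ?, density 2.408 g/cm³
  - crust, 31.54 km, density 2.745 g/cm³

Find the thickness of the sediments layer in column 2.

Take the compensation level at the base of the deeper column (depth z_c below the surface of column 1) and equate Σ ρ_i t_i down to z_c; mantle fills any gap and the z_c terms cancel.
Column 1: 33.81×2.661 + (z_c − 33.81)×3.242
Column 2: 1.02×0 + x×2.408 + 31.54×2.745 + (z_c − 1.02 − 31.54 − x)×3.242
The z_c×3.242 term appears on both sides and cancels. Collect the known terms of each column as K = Σ(ρt)_known − 3.242 × (depth of known layers): K_1 = 89.96841 − 3.242×33.81 = −19.64361; K_2 = 86.5773 − 3.242×(1.02 + 31.54) = −18.98222.
Balance: K_1 = K_2 − x×(3.242 − 2.408), so x = (K_2 − K_1)/(3.242 − 2.408) = 0.66139/0.834 = 0.793 km.

0.793 km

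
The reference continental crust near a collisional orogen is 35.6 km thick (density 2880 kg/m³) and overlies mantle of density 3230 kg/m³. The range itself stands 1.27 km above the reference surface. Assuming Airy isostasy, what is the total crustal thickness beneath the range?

47.3 km

Root depth r = h ρ_c / (ρ_m − ρ_c) = 1.27 km × 2880 / 350 = 10.45 km.
Total thickness = T + h + r = 35.6 km + 1.27 km + 10.45 km = 47.3 km.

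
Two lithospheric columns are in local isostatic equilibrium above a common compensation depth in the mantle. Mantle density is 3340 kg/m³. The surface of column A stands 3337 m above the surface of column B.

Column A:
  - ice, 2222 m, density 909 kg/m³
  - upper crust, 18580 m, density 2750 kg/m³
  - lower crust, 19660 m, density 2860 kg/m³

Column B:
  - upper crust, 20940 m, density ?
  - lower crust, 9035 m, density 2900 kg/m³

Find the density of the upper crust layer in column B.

Take the compensation level at the base of the deeper column (depth z_c below the surface of column A) and equate Σ ρ_i t_i down to z_c; mantle fills any gap and the z_c terms cancel.
Column A: 2222×909 + 18580×2750 + 19660×2860 + (z_c − 40462)×3340
Column B: 3337×0 + 20940×ρ + 9035×2900 + (z_c − 3337 − 29975)×3340
The z_c×3340 term appears on both sides and cancels. Collect the known terms of each column as K = Σ(ρt)_known − 3340 × (depth of known layers): K_A = 109342398 − 3340×40462 = −25800682; K_B = 26201500 − 3340×(3337 + 29975) = −85060580.
Balance: K_A = K_B + 20940×ρ, so ρ = (K_A − K_B)/20940 = 59259900/20940 = 2830 kg/m³.

2830 kg/m³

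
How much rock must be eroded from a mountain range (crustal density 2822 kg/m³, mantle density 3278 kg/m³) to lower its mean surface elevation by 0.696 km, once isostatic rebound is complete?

5 km

Net drop Δ = e − u = e − e ρ_c/ρ_m = e (ρ_m − ρ_c)/ρ_m.
e = Δ ρ_m/(ρ_m − ρ_c) = 0.696 km × 3278/456 = 5 km.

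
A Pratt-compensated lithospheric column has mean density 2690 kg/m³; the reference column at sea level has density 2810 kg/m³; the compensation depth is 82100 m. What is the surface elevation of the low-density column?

3660 m

ρ_ref D = ρ (D + h) → h = D (ρ_ref − ρ)/ρ.
h = 82100 m × (2810 − 2690)/2690 = 3660 m.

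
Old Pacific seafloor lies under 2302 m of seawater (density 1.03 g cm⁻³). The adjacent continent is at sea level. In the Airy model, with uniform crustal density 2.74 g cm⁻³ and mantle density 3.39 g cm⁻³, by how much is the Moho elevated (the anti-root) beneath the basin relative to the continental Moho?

Isostatic balance requires: replacing crust with seawater at the top is compensated by replacing crust with mantle at the base: d (ρ_c − ρ_w) = a (ρ_m − ρ_c).
a = d (ρ_c − ρ_w)/(ρ_m − ρ_c) = 2302 m × 1.71/0.65 = 6060 m.

6060 m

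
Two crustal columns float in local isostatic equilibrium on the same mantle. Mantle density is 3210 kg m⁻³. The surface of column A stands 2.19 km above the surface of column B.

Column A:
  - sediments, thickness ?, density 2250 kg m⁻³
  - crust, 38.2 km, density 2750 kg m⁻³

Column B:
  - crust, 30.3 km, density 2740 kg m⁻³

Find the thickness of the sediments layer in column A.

Take the compensation level at the base of the deeper column (depth z_c below the surface of column A) and equate Σ ρ_i t_i down to z_c; mantle fills any gap and the z_c terms cancel.
Column A: x×2250 + 38.2×2750 + (z_c − 38.2 − x)×3210
Column B: 2.19×0 + 30.3×2740 + (z_c − 2.19 − 30.3)×3210
The z_c×3210 term appears on both sides and cancels. Collect the known terms of each column as K = Σ(ρt)_known − 3210 × (depth of known layers): K_A = 105050 − 3210×38.2 = −17572; K_B = 83022 − 3210×(2.19 + 30.3) = −21270.9.
Balance: K_A − x×(3210 − 2250) = K_B, so x = (K_A − K_B)/(3210 − 2250) = 3698.9/960 = 3.85 km.

3.85 km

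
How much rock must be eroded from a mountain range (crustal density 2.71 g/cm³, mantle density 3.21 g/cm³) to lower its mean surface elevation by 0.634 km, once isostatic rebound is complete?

4.07 km

Net drop Δ = e − u = e − e ρ_c/ρ_m = e (ρ_m − ρ_c)/ρ_m.
e = Δ ρ_m/(ρ_m − ρ_c) = 0.634 km × 3.21/0.5 = 4.07 km.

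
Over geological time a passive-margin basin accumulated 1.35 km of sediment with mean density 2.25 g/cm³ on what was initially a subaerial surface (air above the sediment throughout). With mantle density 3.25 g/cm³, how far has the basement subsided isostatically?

0.935 km

Subaerial load: s = t ρ_sed / ρ_m = 1.35 km × 2.25/3.25 = 0.935 km.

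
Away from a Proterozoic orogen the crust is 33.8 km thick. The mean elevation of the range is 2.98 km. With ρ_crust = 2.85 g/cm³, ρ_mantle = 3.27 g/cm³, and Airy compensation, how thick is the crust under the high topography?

57 km

Root depth r = h ρ_c / (ρ_m − ρ_c) = 2.98 km × 2.85 / 0.42 = 20.22 km.
Total thickness = T + h + r = 33.8 km + 2.98 km + 20.22 km = 57 km.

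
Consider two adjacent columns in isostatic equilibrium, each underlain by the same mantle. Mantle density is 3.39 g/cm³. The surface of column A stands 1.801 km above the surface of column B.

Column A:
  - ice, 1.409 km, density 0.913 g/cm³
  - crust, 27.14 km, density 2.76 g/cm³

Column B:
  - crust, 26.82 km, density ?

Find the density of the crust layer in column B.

Take the compensation level at the base of the deeper column (depth z_c below the surface of column A) and equate Σ ρ_i t_i down to z_c; mantle fills any gap and the z_c terms cancel.
Column A: 1.409×0.913 + 27.14×2.76 + (z_c − 28.549)×3.39
Column B: 1.801×0 + 26.82×ρ + (z_c − 1.801 − 26.82)×3.39
The z_c×3.39 term appears on both sides and cancels. Collect the known terms of each column as K = Σ(ρt)_known − 3.39 × (depth of known layers): K_A = 76.192817 − 3.39×28.549 = −20.588293; K_B = 0 − 3.39×(1.801 + 26.82) = −97.02519.
Balance: K_A = K_B + 26.82×ρ, so ρ = (K_A − K_B)/26.82 = 76.4369/26.82 = 2.85 g/cm³.

2.85 g/cm³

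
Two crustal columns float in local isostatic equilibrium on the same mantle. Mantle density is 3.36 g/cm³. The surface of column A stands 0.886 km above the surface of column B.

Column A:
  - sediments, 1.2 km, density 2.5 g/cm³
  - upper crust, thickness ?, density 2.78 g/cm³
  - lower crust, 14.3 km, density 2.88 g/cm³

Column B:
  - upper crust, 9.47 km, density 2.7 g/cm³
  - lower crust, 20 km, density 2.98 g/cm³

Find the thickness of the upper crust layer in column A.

Take the compensation level at the base of the deeper column (depth z_c below the surface of column A) and equate Σ ρ_i t_i down to z_c; mantle fills any gap and the z_c terms cancel.
Column A: 1.2×2.5 + x×2.78 + 14.3×2.88 + (z_c − 15.5 − x)×3.36
Column B: 0.886×0 + 9.47×2.7 + 20×2.98 + (z_c − 0.886 − 29.47)×3.36
The z_c×3.36 term appears on both sides and cancels. Collect the known terms of each column as K = Σ(ρt)_known − 3.36 × (depth of known layers): K_A = 44.184 − 3.36×15.5 = −7.896; K_B = 85.169 − 3.36×(0.886 + 29.47) = −16.82716.
Balance: K_A − x×(3.36 − 2.78) = K_B, so x = (K_A − K_B)/(3.36 − 2.78) = 8.93116/0.58 = 15.4 km.

15.4 km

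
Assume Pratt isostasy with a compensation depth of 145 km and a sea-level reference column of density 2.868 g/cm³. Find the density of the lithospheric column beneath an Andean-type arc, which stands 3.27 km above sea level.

Pratt balance: ρ_ref D = ρ (D + h).
ρ = ρ_ref D/(D + h) = 2.868 × 145 km/(145 km + 3.27 km) = 2.8 g/cm³.

2.8 g/cm³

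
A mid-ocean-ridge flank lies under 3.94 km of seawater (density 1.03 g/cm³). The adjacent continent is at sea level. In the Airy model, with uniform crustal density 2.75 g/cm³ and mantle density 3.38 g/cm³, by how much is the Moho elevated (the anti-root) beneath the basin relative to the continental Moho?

By Archimedes' principle applied to the lithosphere: replacing crust with seawater at the top is compensated by replacing crust with mantle at the base: d (ρ_c − ρ_w) = a (ρ_m − ρ_c).
a = d (ρ_c − ρ_w)/(ρ_m − ρ_c) = 3.94 km × 1.72/0.63 = 10.8 km.

10.8 km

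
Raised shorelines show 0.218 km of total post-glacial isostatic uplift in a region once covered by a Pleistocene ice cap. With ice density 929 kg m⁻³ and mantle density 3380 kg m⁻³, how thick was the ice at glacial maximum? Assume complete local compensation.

u = t ρ_ice/ρ_m → t = u ρ_m/ρ_ice = 0.218 km × 3380/929 = 0.793 km.

0.793 km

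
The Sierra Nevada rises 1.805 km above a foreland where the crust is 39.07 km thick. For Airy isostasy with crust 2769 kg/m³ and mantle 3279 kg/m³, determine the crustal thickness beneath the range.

50.7 km

Root depth r = h ρ_c / (ρ_m − ρ_c) = 1.805 km × 2769 / 510 = 9.8 km.
Total thickness = T + h + r = 39.07 km + 1.805 km + 9.8 km = 50.7 km.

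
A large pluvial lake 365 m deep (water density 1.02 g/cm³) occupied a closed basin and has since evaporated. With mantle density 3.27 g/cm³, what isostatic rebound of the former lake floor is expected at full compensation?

114 m

u = d ρ_w/ρ_m = 365 m × 1.02/3.27 = 114 m.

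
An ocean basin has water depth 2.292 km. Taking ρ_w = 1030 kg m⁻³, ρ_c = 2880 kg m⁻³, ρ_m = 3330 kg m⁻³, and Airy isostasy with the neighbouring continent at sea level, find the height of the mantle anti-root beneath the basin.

9.42 km

Balancing pressure at the compensation depth: replacing crust with seawater at the top is compensated by replacing crust with mantle at the base: d (ρ_c − ρ_w) = a (ρ_m − ρ_c).
a = d (ρ_c − ρ_w)/(ρ_m − ρ_c) = 2.292 km × 1850/450 = 9.42 km.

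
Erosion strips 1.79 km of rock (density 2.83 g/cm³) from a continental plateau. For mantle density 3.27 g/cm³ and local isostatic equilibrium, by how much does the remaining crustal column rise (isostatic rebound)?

Unloading: uplift u = e ρ_c/ρ_m = 1.79 km × 2.83/3.27 = 1.55 km.

1.55 km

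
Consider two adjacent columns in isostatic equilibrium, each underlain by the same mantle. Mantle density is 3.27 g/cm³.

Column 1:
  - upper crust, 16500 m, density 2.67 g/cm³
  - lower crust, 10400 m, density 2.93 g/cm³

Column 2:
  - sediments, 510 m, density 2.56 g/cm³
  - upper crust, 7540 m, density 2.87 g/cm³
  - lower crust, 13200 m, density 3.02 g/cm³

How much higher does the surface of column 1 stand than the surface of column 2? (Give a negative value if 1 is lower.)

2070 m

For any compensation level in the mantle, the mantle terms cancel and isostasy reduces to e = (Σt_1 − Σt_2) − (Σ(ρt)_1 − Σ(ρt)_2) / ρ_m.
Σt_1 = 26900 m; Σt_2 = 21250 m; Σ(ρt)_1 = 74527; Σ(ρt)_2 = 62809.4 (in m·g/cm³).
e = (26900 − 21250) − (74527 − 62809.4) / 3.27 = 2070 m.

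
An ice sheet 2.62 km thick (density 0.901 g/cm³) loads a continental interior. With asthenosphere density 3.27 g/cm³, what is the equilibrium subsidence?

0.722 km

By Archimedes' principle applied to the lithosphere: the ice load ρ_ice t is balanced by mantle displaced below, ρ_m s.
s = t ρ_ice / ρ_m = 2.62 km × 0.901/3.27 = 0.722 km.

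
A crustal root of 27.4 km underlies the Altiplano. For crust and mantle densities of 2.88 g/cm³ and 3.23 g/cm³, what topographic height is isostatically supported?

3.33 km

In Airy isostatic equilibrium: ρ_c h = (ρ_m − ρ_c) r.
h = r (ρ_m − ρ_c) / ρ_c = 27.4 km × (3.23 − 2.88) / 2.88 = 3.33 km.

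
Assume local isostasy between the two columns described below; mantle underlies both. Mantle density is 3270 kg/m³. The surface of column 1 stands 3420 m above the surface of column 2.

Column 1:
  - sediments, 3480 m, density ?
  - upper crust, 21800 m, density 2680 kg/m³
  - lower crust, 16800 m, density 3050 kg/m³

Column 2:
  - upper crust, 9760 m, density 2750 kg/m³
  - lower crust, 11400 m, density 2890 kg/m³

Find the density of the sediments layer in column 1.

Take the compensation level at the base of the deeper column (depth z_c below the surface of column 1) and equate Σ ρ_i t_i down to z_c; mantle fills any gap and the z_c terms cancel.
Column 1: 3480×ρ + 21800×2680 + 16800×3050 + (z_c − 42080)×3270
Column 2: 3420×0 + 9760×2750 + 11400×2890 + (z_c − 3420 − 21160)×3270
The z_c×3270 term appears on both sides and cancels. Collect the known terms of each column as K = Σ(ρt)_known − 3270 × (depth of known layers): K_1 = 109664000 − 3270×42080 = −27937600; K_2 = 59786000 − 3270×(3420 + 21160) = −20590600.
Balance: K_1 + 3480×ρ = K_2, so ρ = (K_2 − K_1)/3480 = 7347000/3480 = 2110 kg/m³.

2110 kg/m³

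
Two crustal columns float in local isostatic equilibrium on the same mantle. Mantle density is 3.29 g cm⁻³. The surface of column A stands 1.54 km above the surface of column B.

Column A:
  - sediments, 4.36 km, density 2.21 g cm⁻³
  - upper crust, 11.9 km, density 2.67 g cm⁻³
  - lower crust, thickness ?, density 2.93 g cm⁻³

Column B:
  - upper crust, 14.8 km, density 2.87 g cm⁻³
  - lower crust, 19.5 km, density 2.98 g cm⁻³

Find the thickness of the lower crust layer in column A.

Take the compensation level at the base of the deeper column (depth z_c below the surface of column A) and equate Σ ρ_i t_i down to z_c; mantle fills any gap and the z_c terms cancel.
Column A: 4.36×2.21 + 11.9×2.67 + x×2.93 + (z_c − 16.26 − x)×3.29
Column B: 1.54×0 + 14.8×2.87 + 19.5×2.98 + (z_c − 1.54 − 34.3)×3.29
The z_c×3.29 term appears on both sides and cancels. Collect the known terms of each column as K = Σ(ρt)_known − 3.29 × (depth of known layers): K_A = 41.4086 − 3.29×16.26 = −12.0868; K_B = 100.586 − 3.29×(1.54 + 34.3) = −17.3276.
Balance: K_A − x×(3.29 − 2.93) = K_B, so x = (K_A − K_B)/(3.29 − 2.93) = 5.2408/0.36 = 14.6 km.

14.6 km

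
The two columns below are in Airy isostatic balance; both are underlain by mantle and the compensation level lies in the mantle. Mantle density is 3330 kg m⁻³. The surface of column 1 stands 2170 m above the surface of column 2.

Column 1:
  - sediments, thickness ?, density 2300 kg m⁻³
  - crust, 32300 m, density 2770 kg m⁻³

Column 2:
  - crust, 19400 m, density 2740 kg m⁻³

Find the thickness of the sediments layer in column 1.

567 m

Take the compensation level at the base of the deeper column (depth z_c below the surface of column 1) and equate Σ ρ_i t_i down to z_c; mantle fills any gap and the z_c terms cancel.
Column 1: x×2300 + 32300×2770 + (z_c − 32300 − x)×3330
Column 2: 2170×0 + 19400×2740 + (z_c − 2170 − 19400)×3330
The z_c×3330 term appears on both sides and cancels. Collect the known terms of each column as K = Σ(ρt)_known − 3330 × (depth of known layers): K_1 = 89471000 − 3330×32300 = −18088000; K_2 = 53156000 − 3330×(2170 + 19400) = −18672100.
Balance: K_1 − x×(3330 − 2300) = K_2, so x = (K_1 − K_2)/(3330 − 2300) = 584100/1030 = 567 m.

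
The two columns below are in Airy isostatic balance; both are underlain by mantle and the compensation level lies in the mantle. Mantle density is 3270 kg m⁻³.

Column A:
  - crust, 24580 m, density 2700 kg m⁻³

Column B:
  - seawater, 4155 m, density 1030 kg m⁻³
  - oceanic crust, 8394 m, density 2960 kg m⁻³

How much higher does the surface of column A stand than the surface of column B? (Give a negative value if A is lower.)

643 m

For any compensation level in the mantle, the mantle terms cancel and isostasy reduces to e = (Σt_A − Σt_B) − (Σ(ρt)_A − Σ(ρt)_B) / ρ_m.
Σt_A = 24580 m; Σt_B = 12549 m; Σ(ρt)_A = 66366000; Σ(ρt)_B = 29125890 (in m·kg m⁻³).
e = (24580 − 12549) − (66366000 − 29125890) / 3270 = 643 m.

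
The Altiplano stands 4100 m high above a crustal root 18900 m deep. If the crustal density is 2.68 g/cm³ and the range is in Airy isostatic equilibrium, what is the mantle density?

Airy balance: ρ_c h = (ρ_m − ρ_c) r → ρ_m = ρ_c (1 + h/r).
ρ_m = 2.68 × (1 + 4100 m/18900 m) = 3.26 g/cm³.

3.26 g/cm³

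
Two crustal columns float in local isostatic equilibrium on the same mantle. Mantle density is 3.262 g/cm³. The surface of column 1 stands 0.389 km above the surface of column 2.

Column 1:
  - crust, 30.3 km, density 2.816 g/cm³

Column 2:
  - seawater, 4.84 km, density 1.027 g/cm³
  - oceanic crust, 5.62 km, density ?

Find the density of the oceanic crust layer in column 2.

3.01 g/cm³

Take the compensation level at the base of the deeper column (depth z_c below the surface of column 1) and equate Σ ρ_i t_i down to z_c; mantle fills any gap and the z_c terms cancel.
Column 1: 30.3×2.816 + (z_c − 30.3)×3.262
Column 2: 0.389×0 + 4.84×1.027 + 5.62×ρ + (z_c − 0.389 − 10.46)×3.262
The z_c×3.262 term appears on both sides and cancels. Collect the known terms of each column as K = Σ(ρt)_known − 3.262 × (depth of known layers): K_1 = 85.3248 − 3.262×30.3 = −13.5138; K_2 = 4.97068 − 3.262×(0.389 + 10.46) = −30.418758.
Balance: K_1 = K_2 + 5.62×ρ, so ρ = (K_1 − K_2)/5.62 = 16.905/5.62 = 3.01 g/cm³.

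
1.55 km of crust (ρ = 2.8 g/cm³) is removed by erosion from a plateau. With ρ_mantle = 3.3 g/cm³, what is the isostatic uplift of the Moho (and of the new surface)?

Unloading: uplift u = e ρ_c/ρ_m = 1.55 km × 2.8/3.3 = 1.32 km.

1.32 km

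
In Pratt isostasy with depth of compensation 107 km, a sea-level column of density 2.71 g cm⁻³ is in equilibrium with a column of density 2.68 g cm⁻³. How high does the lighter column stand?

ρ_ref D = ρ (D + h) → h = D (ρ_ref − ρ)/ρ.
h = 107 km × (2.71 − 2.68)/2.68 = 1.2 km.

1.2 km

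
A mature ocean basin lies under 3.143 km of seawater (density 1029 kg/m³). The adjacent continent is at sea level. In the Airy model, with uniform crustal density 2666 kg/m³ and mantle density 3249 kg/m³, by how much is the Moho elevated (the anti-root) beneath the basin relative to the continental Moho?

Equating mass per unit area of the two columns: replacing crust with seawater at the top is compensated by replacing crust with mantle at the base: d (ρ_c − ρ_w) = a (ρ_m − ρ_c).
a = d (ρ_c − ρ_w)/(ρ_m − ρ_c) = 3.143 km × 1637/583 = 8.83 km.

8.83 km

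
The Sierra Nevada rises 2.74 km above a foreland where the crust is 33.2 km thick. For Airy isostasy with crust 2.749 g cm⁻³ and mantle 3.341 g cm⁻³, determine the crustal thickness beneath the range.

48.7 km

Root depth r = h ρ_c / (ρ_m − ρ_c) = 2.74 km × 2.749 / 0.592 = 12.72 km.
Total thickness = T + h + r = 33.2 km + 2.74 km + 12.72 km = 48.7 km.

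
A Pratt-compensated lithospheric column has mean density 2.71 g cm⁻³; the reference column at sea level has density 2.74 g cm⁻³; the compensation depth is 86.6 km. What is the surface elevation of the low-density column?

0.959 km

ρ_ref D = ρ (D + h) → h = D (ρ_ref − ρ)/ρ.
h = 86.6 km × (2.74 − 2.71)/2.71 = 0.959 km.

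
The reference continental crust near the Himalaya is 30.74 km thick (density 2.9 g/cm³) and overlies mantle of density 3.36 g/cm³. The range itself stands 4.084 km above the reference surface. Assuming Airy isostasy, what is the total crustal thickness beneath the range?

60.6 km

Root depth r = h ρ_c / (ρ_m − ρ_c) = 4.084 km × 2.9 / 0.46 = 25.75 km.
Total thickness = T + h + r = 30.74 km + 4.084 km + 25.75 km = 60.6 km.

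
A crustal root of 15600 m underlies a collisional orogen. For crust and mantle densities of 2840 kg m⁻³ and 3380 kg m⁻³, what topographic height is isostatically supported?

2970 m

Isostatic balance requires: ρ_c h = (ρ_m − ρ_c) r.
h = r (ρ_m − ρ_c) / ρ_c = 15600 m × (3380 − 2840) / 2840 = 2970 m.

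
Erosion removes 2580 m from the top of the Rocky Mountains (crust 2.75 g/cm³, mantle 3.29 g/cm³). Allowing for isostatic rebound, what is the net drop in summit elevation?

Rebound u = e ρ_c/ρ_m = 2580 m × 2.75/3.29 = 2157 m.
Net surface drop = e − u = 2580 m − 2157 m = e (ρ_m − ρ_c)/ρ_m = 423 m.

423 m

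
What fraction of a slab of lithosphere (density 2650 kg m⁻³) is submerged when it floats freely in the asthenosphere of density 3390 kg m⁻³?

Submerged fraction = ρ_obj/ρ_fluid = 2650/3390 = 78.2%.

78.2%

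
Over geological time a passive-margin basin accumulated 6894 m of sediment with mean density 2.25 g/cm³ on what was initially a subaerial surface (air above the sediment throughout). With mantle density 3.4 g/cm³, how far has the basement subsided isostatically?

Subaerial load: s = t ρ_sed / ρ_m = 6894 m × 2.25/3.4 = 4560 m.

4560 m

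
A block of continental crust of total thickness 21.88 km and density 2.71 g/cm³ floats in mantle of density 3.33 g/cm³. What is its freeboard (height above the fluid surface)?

Floating equilibrium: submerged depth d = t ρ_obj/ρ_fluid = 21.88 km × 2.71/3.33 = 17.81 km.
Freeboard = t − d = 21.88 km − 17.81 km = 4.07 km.

4.07 km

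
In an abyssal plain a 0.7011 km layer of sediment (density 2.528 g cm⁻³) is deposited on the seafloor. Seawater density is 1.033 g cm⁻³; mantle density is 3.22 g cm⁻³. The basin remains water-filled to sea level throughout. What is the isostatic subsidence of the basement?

0.479 km

Submarine loading: the sediment displaces seawater, and the subsidence is in turn flooded, so s (ρ_m − ρ_w) = t (ρ_sed − ρ_w).
s = 0.7011 km × (2.528 − 1.033) / (3.22 − 1.033) = 0.479 km.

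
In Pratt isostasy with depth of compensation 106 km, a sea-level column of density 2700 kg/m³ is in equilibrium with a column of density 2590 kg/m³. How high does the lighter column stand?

4.5 km

ρ_ref D = ρ (D + h) → h = D (ρ_ref − ρ)/ρ.
h = 106 km × (2700 − 2590)/2590 = 4.5 km.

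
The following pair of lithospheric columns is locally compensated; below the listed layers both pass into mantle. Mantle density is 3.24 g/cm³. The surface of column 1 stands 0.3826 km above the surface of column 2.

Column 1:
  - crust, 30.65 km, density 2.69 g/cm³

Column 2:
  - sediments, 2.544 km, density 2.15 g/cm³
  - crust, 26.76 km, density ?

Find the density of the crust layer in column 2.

Take the compensation level at the base of the deeper column (depth z_c below the surface of column 1) and equate Σ ρ_i t_i down to z_c; mantle fills any gap and the z_c terms cancel.
Column 1: 30.65×2.69 + (z_c − 30.65)×3.24
Column 2: 0.3826×0 + 2.544×2.15 + 26.76×ρ + (z_c − 0.3826 − 29.304)×3.24
The z_c×3.24 term appears on both sides and cancels. Collect the known terms of each column as K = Σ(ρt)_known − 3.24 × (depth of known layers): K_1 = 82.4485 − 3.24×30.65 = −16.8575; K_2 = 5.4696 − 3.24×(0.3826 + 29.304) = −90.714984.
Balance: K_1 = K_2 + 26.76×ρ, so ρ = (K_1 − K_2)/26.76 = 73.8575/26.76 = 2.76 g/cm³.

2.76 g/cm³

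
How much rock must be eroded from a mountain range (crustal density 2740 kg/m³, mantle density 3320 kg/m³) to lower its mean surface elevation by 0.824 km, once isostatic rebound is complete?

4.72 km

Net drop Δ = e − u = e − e ρ_c/ρ_m = e (ρ_m − ρ_c)/ρ_m.
e = Δ ρ_m/(ρ_m − ρ_c) = 0.824 km × 3320/580 = 4.72 km.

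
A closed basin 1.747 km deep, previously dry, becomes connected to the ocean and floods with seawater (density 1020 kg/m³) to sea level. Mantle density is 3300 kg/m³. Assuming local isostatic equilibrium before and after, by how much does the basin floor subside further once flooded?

0.782 km

After flooding the water column is d + s deep. Its weight must equal the weight of mantle displaced by the extra subsidence s: (d + s) ρ_w = s ρ_m.
s = d ρ_w / (ρ_m − ρ_w) = 1.747 km × 1020/(3300 − 1020) = 0.782 km.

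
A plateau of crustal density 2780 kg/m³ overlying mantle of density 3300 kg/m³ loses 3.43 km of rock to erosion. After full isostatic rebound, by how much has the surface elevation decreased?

Rebound u = e ρ_c/ρ_m = 3.43 km × 2780/3300 = 2.89 km.
Net surface drop = e − u = 3.43 km − 2.89 km = e (ρ_m − ρ_c)/ρ_m = 0.54 km.

0.54 km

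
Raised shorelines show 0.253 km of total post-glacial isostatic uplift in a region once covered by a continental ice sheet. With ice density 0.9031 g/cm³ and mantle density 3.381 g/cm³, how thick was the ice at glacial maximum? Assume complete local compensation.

u = t ρ_ice/ρ_m → t = u ρ_m/ρ_ice = 0.253 km × 3.381/0.9031 = 0.947 km.

0.947 km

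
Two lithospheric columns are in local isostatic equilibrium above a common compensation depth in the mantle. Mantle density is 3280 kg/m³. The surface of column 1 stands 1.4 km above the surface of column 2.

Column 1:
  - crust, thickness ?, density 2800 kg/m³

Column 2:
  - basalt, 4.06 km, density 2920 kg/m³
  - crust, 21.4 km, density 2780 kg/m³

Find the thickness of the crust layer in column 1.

34.9 km

Take the compensation level at the base of the deeper column (depth z_c below the surface of column 1) and equate Σ ρ_i t_i down to z_c; mantle fills any gap and the z_c terms cancel.
Column 1: x×2800 + (z_c − 0 − x)×3280
Column 2: 1.4×0 + 4.06×2920 + 21.4×2780 + (z_c − 1.4 − 25.46)×3280
The z_c×3280 term appears on both sides and cancels. Collect the known terms of each column as K = Σ(ρt)_known − 3280 × (depth of known layers): K_1 = 0 − 3280×0 = 0; K_2 = 71347.2 − 3280×(1.4 + 25.46) = −16753.6.
Balance: K_1 − x×(3280 − 2800) = K_2, so x = (K_1 − K_2)/(3280 − 2800) = 16753.6/480 = 34.9 km.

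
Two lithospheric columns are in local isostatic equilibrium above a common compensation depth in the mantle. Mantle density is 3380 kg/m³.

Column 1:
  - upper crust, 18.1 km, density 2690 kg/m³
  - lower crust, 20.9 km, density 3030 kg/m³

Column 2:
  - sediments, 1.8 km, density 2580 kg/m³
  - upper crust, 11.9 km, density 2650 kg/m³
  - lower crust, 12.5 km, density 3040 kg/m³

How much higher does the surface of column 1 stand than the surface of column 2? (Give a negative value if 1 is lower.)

For any compensation level in the mantle, the mantle terms cancel and isostasy reduces to e = (Σt_1 − Σt_2) − (Σ(ρt)_1 − Σ(ρt)_2) / ρ_m.
Σt_1 = 39 km; Σt_2 = 26.2 km; Σ(ρt)_1 = 112016; Σ(ρt)_2 = 74179 (in km·kg/m³).
e = (39 − 26.2) − (112016 − 74179) / 3380 = 1.61 km.

1.61 km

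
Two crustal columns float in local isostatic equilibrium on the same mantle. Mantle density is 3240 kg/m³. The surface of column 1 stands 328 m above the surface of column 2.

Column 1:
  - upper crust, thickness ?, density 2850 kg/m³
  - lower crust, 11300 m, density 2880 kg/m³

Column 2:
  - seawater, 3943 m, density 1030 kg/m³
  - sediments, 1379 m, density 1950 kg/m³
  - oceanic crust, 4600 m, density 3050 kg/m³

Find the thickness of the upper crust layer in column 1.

Take the compensation level at the base of the deeper column (depth z_c below the surface of column 1) and equate Σ ρ_i t_i down to z_c; mantle fills any gap and the z_c terms cancel.
Column 1: x×2850 + 11300×2880 + (z_c − 11300 − x)×3240
Column 2: 328×0 + 3943×1030 + 1379×1950 + 4600×3050 + (z_c − 328 − 9922)×3240
The z_c×3240 term appears on both sides and cancels. Collect the known terms of each column as K = Σ(ρt)_known − 3240 × (depth of known layers): K_1 = 32544000 − 3240×11300 = −4068000; K_2 = 20780340 − 3240×(328 + 9922) = −12429660.
Balance: K_1 − x×(3240 − 2850) = K_2, so x = (K_1 − K_2)/(3240 − 2850) = 8361660/390 = 21400 m.

21400 m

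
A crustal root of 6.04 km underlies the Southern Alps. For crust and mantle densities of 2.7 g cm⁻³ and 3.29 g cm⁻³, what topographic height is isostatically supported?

Isostatic balance requires: ρ_c h = (ρ_m − ρ_c) r.
h = r (ρ_m − ρ_c) / ρ_c = 6.04 km × (3.29 − 2.7) / 2.7 = 1.32 km.

1.32 km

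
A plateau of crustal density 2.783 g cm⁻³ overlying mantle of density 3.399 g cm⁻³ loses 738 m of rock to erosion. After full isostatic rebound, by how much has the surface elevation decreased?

Rebound u = e ρ_c/ρ_m = 738 m × 2.783/3.399 = 604.3 m.
Net surface drop = e − u = 738 m − 604.3 m = e (ρ_m − ρ_c)/ρ_m = 134 m.

134 m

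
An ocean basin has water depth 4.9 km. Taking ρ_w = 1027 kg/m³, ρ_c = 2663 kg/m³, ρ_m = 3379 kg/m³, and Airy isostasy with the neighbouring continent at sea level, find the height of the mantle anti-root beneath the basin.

Balancing pressure at the compensation depth: replacing crust with seawater at the top is compensated by replacing crust with mantle at the base: d (ρ_c − ρ_w) = a (ρ_m − ρ_c).
a = d (ρ_c − ρ_w)/(ρ_m − ρ_c) = 4.9 km × 1636/716 = 11.2 km.

11.2 km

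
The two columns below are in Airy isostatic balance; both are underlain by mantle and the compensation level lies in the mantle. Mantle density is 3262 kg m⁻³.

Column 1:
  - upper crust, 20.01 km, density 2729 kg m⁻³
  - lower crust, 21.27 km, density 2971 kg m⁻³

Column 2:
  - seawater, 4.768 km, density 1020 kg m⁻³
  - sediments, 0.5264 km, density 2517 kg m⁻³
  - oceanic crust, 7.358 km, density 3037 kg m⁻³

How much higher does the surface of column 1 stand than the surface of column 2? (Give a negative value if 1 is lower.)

1.26 km

For any compensation level in the mantle, the mantle terms cancel and isostasy reduces to e = (Σt_1 − Σt_2) − (Σ(ρt)_1 − Σ(ρt)_2) / ρ_m.
Σt_1 = 41.28 km; Σt_2 = 12.6524 km; Σ(ρt)_1 = 117800.46; Σ(ρt)_2 = 28534.5548 (in km·kg m⁻³).
e = (41.28 − 12.6524) − (117800.46 − 28534.5548) / 3262 = 1.26 km.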